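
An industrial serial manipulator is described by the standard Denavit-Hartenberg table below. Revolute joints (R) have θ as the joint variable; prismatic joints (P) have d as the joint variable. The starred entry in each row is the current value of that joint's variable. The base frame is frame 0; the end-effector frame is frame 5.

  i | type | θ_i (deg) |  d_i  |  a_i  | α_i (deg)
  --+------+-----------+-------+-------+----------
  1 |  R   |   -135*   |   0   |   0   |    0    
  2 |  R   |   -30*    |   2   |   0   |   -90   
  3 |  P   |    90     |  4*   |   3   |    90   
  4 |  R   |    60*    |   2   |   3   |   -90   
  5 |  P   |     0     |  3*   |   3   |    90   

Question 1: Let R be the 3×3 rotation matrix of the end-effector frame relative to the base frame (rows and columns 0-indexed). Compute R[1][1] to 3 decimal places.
-0.483

End-effector y-axis (col 1 of R) = (0.1294,-0.4830,0.8660)
R[1][1] = -0.4830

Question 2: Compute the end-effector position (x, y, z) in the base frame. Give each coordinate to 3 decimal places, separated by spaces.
after link 1: o_1 = (0.0000, 0.0000, 0.0000)
after link 2: o_2 = (0.0000, 0.0000, 2.0000)
after link 3: o_3 = (1.0353, -3.8637, -1.0000)
after link 4: o_4 = (-0.2241, -6.8909, -2.5000)
after link 5: o_5 = (0.8365, -10.8493, -1.4019)

0.837 -10.849 -1.402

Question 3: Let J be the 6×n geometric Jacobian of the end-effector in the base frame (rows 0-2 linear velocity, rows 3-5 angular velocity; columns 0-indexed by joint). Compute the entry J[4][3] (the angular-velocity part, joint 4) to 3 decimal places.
axis z_3 = (-0.9659,-0.2588,0.0000); lever o_n−o_3 = (-0.1988,-6.9856,-0.4019)
cross product → J_v[:, 3] = (0.1040,-0.3882,6.6962)
J_ω[:, 3] = z_3
entry J[4][3] = -0.2588

-0.259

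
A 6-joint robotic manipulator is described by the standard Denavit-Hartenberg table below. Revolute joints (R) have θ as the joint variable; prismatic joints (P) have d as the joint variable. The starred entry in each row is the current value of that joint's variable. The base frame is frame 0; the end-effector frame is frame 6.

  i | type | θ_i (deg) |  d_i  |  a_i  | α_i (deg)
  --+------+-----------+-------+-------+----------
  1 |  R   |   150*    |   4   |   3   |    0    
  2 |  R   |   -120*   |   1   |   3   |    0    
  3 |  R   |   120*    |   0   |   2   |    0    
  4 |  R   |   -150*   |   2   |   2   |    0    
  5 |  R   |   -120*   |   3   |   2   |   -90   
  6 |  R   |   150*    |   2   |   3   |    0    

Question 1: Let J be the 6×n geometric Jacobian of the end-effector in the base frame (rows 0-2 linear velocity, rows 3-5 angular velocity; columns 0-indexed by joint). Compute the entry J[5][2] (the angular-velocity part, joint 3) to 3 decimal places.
axis z_2 = (0.0000,0.0000,1.0000); lever o_n−o_2 = (2.2990,0.5179,3.5000)
cross product → J_v[:, 2] = (-0.5179,2.2990,0.0000)
J_ω[:, 2] = z_2
entry J[5][2] = 1.0000

1.000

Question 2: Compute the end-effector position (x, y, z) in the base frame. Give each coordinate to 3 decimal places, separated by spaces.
after link 1: o_1 = (-2.5981, 1.5000, 4.0000)
after link 2: o_2 = (-0.0000, 3.0000, 5.0000)
after link 3: o_3 = (-1.7321, 4.0000, 5.0000)
after link 4: o_4 = (0.2679, 4.0000, 7.0000)
after link 5: o_5 = (-0.7321, 2.2679, 10.0000)
after link 6: o_6 = (2.2990, 3.5179, 8.5000)

2.299 3.518 8.500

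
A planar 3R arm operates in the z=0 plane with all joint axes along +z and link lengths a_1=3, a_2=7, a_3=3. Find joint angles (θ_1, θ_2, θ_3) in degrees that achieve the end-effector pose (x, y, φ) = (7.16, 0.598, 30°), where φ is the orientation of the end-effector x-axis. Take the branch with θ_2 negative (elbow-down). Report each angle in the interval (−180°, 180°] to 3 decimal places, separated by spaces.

wrist centre = target − a_3·(cos φ, sin φ) = (4.5619, -0.9020)
cos θ_2 = (21.6248−3²−7²)/(2·3·7) = -0.8661; θ_2 = -150.0059° (elbow-down)
β = atan2(-0.9020,4.5619) = -11.1845°; ψ = atan2(-3.4994,-3.0625) = -131.1914°
θ_1 = β − ψ = 120.0069°
θ_3 = φ − θ_1 − θ_2 = 59.9990° (wrapped to (-180°,180°])

120.007 -150.006 59.999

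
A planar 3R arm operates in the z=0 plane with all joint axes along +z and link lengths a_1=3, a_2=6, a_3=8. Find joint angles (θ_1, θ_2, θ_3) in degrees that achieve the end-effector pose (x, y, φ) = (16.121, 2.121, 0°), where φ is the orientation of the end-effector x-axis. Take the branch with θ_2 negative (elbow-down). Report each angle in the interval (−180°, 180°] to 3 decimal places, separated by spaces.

wrist centre = target − a_3·(cos φ, sin φ) = (8.1210, 2.1210)
cos θ_2 = (70.4493−3²−6²)/(2·3·6) = 0.7069; θ_2 = -45.0148° (elbow-down)
β = atan2(2.1210,8.1210) = 14.6372°; ψ = atan2(-4.2437,7.2415) = -30.3714°
θ_1 = β − ψ = 45.0087°
θ_3 = φ − θ_1 − θ_2 = 0.0061° (wrapped to (-180°,180°])

45.009 -45.015 0.006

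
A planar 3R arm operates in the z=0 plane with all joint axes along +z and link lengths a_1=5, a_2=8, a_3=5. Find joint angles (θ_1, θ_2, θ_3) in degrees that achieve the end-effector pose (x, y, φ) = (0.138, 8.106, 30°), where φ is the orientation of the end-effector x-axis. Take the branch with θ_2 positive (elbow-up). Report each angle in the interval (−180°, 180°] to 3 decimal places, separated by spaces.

wrist centre = target − a_3·(cos φ, sin φ) = (-4.1921, 5.6060)
cos θ_2 = (49.0012−5²−8²)/(2·5·8) = -0.5000; θ_2 = 119.9990° (elbow-up)
β = atan2(5.6060,-4.1921) = 126.7889°; ψ = atan2(6.9283,1.0001) = 81.7859°
θ_1 = β − ψ = 45.0030°
θ_3 = φ − θ_1 − θ_2 = -135.0020° (wrapped to (-180°,180°])

45.003 119.999 -135.002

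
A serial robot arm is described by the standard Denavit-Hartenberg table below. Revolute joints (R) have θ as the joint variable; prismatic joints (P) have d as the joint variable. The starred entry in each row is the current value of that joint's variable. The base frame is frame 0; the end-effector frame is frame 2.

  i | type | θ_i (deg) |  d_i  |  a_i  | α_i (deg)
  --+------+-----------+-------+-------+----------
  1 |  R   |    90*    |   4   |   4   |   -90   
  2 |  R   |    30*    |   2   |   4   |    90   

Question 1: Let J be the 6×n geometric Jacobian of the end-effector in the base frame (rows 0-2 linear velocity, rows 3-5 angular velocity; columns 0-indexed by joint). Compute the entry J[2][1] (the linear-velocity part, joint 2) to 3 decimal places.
-3.464

axis z_1 = (-1.0000,0.0000,0.0000); lever o_n−o_1 = (-2.0000,3.4641,-2.0000)
cross product → J_v[:, 1] = (-0.0000,-2.0000,-3.4641)
J_ω[:, 1] = z_1
entry J[2][1] = -3.4641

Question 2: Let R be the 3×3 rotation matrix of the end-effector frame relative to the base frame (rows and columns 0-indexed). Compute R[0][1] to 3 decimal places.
End-effector y-axis (col 1 of R) = (-1.0000,0.0000,0.0000)
R[0][1] = -1.0000

-1.000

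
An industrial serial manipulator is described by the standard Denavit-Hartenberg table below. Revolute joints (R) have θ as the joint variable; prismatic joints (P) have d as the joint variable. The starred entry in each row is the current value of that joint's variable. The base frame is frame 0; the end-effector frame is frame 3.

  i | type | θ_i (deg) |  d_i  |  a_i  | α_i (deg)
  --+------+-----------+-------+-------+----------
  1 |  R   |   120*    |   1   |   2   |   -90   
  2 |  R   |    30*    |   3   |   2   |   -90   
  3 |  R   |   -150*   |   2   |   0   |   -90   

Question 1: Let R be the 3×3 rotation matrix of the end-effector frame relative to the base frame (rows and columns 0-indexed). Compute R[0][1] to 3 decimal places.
End-effector y-axis (col 1 of R) = (-0.2500,0.4330,0.8660)
R[0][1] = -0.2500

-0.250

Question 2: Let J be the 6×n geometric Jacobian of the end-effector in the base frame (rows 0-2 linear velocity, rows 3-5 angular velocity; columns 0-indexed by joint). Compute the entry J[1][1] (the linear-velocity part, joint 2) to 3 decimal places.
axis z_1 = (-0.8660,-0.5000,0.0000); lever o_n−o_1 = (-2.9641,-0.8660,-2.7321)
cross product → J_v[:, 1] = (1.3660,-2.3660,-0.7321)
J_ω[:, 1] = z_1
entry J[1][1] = -2.3660

-2.366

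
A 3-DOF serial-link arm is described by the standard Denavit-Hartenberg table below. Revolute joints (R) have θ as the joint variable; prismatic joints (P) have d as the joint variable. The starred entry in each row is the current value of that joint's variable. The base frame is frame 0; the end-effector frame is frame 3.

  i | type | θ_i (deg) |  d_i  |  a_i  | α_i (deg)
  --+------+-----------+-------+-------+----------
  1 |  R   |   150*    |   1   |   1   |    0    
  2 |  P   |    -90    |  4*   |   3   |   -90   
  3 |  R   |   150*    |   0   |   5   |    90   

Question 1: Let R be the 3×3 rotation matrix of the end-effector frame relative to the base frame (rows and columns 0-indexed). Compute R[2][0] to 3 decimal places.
End-effector x-axis (col 0 of R) = (-0.4330,-0.7500,-0.5000)
R[2][0] = -0.5000

-0.500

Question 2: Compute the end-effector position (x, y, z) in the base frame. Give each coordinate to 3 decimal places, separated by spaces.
after link 1: o_1 = (-0.8660, 0.5000, 1.0000)
after link 2: o_2 = (0.6340, 3.0981, 5.0000)
after link 3: o_3 = (-1.5311, -0.6519, 2.5000)

-1.531 -0.652 2.500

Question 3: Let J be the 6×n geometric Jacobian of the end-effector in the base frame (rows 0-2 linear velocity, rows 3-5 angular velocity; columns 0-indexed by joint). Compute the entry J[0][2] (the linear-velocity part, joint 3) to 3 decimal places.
-1.250

axis z_2 = (-0.8660,0.5000,0.0000); lever o_n−o_2 = (-2.1651,-3.7500,-2.5000)
cross product → J_v[:, 2] = (-1.2500,-2.1651,4.3301)
J_ω[:, 2] = z_2
entry J[0][2] = -1.2500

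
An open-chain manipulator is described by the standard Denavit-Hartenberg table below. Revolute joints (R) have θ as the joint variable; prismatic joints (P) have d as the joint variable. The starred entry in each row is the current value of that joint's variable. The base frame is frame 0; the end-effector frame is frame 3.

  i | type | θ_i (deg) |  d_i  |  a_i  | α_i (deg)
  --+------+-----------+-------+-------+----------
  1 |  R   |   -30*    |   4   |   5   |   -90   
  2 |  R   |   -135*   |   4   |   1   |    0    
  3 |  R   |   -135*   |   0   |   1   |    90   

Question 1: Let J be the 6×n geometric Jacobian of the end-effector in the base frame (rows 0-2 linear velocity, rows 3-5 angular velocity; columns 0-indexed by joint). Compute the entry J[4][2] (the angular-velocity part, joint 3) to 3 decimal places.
axis z_2 = (0.5000,0.8660,0.0000); lever o_n−o_2 = (0.0000,0.0000,-1.0000)
cross product → J_v[:, 2] = (-0.8660,0.5000,0.0000)
J_ω[:, 2] = z_2
entry J[4][2] = 0.8660

0.866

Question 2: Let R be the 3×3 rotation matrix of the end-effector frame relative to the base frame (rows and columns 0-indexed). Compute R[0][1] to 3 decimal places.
0.500

End-effector y-axis (col 1 of R) = (0.5000,0.8660,0.0000)
R[0][1] = 0.5000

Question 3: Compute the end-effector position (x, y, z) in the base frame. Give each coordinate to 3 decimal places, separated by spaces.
5.718 1.318 3.707

after link 1: o_1 = (4.3301, -2.5000, 4.0000)
after link 2: o_2 = (5.7178, 1.3177, 4.7071)
after link 3: o_3 = (5.7178, 1.3177, 3.7071)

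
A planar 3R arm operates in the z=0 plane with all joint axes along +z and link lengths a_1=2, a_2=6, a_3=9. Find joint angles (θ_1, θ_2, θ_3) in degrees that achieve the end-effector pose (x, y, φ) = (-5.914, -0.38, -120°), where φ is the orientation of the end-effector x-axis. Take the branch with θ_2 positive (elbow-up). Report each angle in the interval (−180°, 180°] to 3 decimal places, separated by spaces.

wrist centre = target − a_3·(cos φ, sin φ) = (-1.4140, 7.4142)
cos θ_2 = (56.9702−2²−6²)/(2·2·6) = 0.7071; θ_2 = 45.0013° (elbow-up)
β = atan2(7.4142,-1.4140) = 100.7975°; ψ = atan2(4.2427,6.2425) = 34.2019°
θ_1 = β − ψ = 66.5955°
θ_3 = φ − θ_1 − θ_2 = 128.4032° (wrapped to (-180°,180°])

66.596 45.001 128.403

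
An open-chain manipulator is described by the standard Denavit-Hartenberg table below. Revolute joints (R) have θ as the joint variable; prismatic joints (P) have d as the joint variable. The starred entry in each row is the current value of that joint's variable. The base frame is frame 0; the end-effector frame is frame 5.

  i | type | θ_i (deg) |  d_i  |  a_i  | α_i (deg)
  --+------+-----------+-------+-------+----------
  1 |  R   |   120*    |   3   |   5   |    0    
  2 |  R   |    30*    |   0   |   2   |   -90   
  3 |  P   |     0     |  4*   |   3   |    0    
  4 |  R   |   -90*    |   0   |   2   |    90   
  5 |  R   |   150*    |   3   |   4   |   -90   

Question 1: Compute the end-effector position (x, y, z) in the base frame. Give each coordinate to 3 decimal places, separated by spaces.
-7.232 0.134 1.536

after link 1: o_1 = (-2.5000, 4.3301, 3.0000)
after link 2: o_2 = (-4.2321, 5.3301, 3.0000)
after link 3: o_3 = (-8.8301, 3.3660, 3.0000)
after link 4: o_4 = (-8.8301, 3.3660, 5.0000)
after link 5: o_5 = (-7.2321, 0.1340, 1.5359)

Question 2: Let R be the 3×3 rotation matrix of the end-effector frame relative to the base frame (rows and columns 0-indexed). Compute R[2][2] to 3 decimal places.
End-effector z-axis (col 2 of R) = (0.4330,0.7500,-0.5000)
R[2][2] = -0.5000

-0.500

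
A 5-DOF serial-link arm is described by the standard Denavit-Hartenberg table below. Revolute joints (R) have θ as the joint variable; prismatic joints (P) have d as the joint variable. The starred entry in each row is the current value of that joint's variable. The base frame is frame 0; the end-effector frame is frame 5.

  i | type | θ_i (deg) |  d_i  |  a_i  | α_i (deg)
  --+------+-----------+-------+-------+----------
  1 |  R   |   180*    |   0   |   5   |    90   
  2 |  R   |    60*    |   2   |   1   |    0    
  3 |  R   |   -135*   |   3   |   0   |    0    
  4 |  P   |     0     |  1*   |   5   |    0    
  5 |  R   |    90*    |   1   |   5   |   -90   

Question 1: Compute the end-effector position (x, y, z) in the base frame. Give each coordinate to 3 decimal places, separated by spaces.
-11.624 7.000 -2.670

after link 1: o_1 = (-5.0000, 0.0000, 0.0000)
after link 2: o_2 = (-5.5000, 2.0000, 0.8660)
after link 3: o_3 = (-5.5000, 5.0000, 0.8660)
after link 4: o_4 = (-6.7941, 6.0000, -3.9636)
after link 5: o_5 = (-11.6237, 7.0000, -2.6695)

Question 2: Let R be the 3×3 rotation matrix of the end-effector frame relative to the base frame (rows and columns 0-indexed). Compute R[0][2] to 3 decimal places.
0.259

End-effector z-axis (col 2 of R) = (0.2588,-0.0000,0.9659)
R[0][2] = 0.2588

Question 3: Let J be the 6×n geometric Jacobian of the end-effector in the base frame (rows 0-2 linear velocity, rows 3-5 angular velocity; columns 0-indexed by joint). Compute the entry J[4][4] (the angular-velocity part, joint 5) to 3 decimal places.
1.000

axis z_4 = (0.0000,1.0000,0.0000); lever o_n−o_4 = (-4.8296,1.0000,1.2941)
cross product → J_v[:, 4] = (1.2941,-0.0000,4.8296)
J_ω[:, 4] = z_4
entry J[4][4] = 1.0000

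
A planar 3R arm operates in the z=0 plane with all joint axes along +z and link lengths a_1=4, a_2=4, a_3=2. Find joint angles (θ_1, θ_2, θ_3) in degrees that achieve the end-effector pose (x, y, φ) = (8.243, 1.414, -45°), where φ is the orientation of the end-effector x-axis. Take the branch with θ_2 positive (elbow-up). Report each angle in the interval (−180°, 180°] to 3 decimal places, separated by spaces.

wrist centre = target − a_3·(cos φ, sin φ) = (6.8288, 2.8282)
cos θ_2 = (54.6311−4²−4²)/(2·4·4) = 0.7072; θ_2 = 44.9906° (elbow-up)
β = atan2(2.8282,6.8288) = 22.4974°; ψ = atan2(2.8280,6.8289) = 22.4953°
θ_1 = β − ψ = 0.0021°
θ_3 = φ − θ_1 − θ_2 = -89.9927° (wrapped to (-180°,180°])

0.002 44.991 -89.993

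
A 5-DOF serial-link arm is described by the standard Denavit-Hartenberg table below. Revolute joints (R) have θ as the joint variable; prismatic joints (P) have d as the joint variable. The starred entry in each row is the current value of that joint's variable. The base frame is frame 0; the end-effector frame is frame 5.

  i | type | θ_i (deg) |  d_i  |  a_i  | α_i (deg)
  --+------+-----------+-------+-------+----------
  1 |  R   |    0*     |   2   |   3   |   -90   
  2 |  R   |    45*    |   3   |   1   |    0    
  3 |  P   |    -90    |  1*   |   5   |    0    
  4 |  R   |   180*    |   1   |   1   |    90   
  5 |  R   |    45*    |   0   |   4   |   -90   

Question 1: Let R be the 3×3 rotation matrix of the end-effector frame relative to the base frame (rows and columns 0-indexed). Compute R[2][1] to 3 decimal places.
End-effector y-axis (col 1 of R) = (-0.7071,-0.0000,0.7071)
R[2][1] = 0.7071

0.707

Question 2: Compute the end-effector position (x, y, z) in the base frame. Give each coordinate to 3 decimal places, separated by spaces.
4.536 7.828 2.121

after link 1: o_1 = (3.0000, 0.0000, 2.0000)
after link 2: o_2 = (3.7071, 3.0000, 1.2929)
after link 3: o_3 = (7.2426, 4.0000, 4.8284)
after link 4: o_4 = (6.5355, 5.0000, 4.1213)
after link 5: o_5 = (4.5355, 7.8284, 2.1213)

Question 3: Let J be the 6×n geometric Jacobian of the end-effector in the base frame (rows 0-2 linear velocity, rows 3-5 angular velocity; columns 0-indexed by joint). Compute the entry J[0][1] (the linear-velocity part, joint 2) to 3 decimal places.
0.121

axis z_1 = (0.0000,1.0000,0.0000); lever o_n−o_1 = (1.5355,7.8284,0.1213)
cross product → J_v[:, 1] = (0.1213,0.0000,-1.5355)
J_ω[:, 1] = z_1
entry J[0][1] = 0.1213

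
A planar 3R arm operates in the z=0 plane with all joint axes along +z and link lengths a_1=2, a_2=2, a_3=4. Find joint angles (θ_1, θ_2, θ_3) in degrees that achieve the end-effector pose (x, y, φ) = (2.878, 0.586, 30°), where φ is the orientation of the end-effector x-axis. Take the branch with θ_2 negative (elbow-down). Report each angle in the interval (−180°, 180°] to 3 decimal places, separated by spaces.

wrist centre = target − a_3·(cos φ, sin φ) = (-0.5861, -1.4140)
cos θ_2 = (2.3429−2²−2²)/(2·2·2) = -0.7071; θ_2 = -135.0024° (elbow-down)
β = atan2(-1.4140,-0.5861) = -112.5140°; ψ = atan2(-1.4142,0.5857) = -67.5012°
θ_1 = β − ψ = -45.0128°
θ_3 = φ − θ_1 − θ_2 = -149.9849° (wrapped to (-180°,180°])

-45.013 -135.002 -149.985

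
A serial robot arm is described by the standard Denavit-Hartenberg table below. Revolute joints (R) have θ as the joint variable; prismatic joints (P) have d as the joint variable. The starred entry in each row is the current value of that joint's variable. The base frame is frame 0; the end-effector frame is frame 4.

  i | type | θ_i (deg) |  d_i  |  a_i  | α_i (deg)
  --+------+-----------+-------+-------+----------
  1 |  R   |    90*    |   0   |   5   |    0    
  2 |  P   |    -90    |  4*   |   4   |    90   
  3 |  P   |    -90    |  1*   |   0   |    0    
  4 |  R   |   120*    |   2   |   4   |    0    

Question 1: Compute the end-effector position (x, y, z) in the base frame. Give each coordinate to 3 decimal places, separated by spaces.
7.464 2.000 6.000

after link 1: o_1 = (0.0000, 5.0000, 0.0000)
after link 2: o_2 = (4.0000, 5.0000, 4.0000)
after link 3: o_3 = (4.0000, 4.0000, 4.0000)
after link 4: o_4 = (7.4641, 2.0000, 6.0000)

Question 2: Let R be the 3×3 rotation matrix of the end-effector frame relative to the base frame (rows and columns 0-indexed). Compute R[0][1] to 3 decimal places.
-0.500

End-effector y-axis (col 1 of R) = (-0.5000,0.0000,0.8660)
R[0][1] = -0.5000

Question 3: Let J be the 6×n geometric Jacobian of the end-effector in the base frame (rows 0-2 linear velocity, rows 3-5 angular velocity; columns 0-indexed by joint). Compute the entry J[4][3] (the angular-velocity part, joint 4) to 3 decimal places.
-1.000

axis z_3 = (0.0000,-1.0000,0.0000); lever o_n−o_3 = (3.4641,-2.0000,2.0000)
cross product → J_v[:, 3] = (-2.0000,0.0000,3.4641)
J_ω[:, 3] = z_3
entry J[4][3] = -1.0000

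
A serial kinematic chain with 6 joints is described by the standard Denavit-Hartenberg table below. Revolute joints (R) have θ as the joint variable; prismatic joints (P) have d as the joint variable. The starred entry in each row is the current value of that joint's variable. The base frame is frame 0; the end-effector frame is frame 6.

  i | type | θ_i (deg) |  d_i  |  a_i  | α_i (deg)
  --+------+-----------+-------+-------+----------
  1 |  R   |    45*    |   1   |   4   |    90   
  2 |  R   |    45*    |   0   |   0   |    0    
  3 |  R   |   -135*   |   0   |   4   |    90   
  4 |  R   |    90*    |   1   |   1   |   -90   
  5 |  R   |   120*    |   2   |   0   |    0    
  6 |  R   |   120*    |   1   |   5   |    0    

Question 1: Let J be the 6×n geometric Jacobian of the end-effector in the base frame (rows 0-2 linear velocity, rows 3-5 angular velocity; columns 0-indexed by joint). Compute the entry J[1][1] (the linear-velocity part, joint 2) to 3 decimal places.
axis z_1 = (0.7071,-0.7071,0.0000); lever o_n−o_1 = (-4.8296,-2.7083,-1.0000)
cross product → J_v[:, 1] = (0.7071,0.7071,-5.3301)
J_ω[:, 1] = z_1
entry J[1][1] = 0.7071

0.707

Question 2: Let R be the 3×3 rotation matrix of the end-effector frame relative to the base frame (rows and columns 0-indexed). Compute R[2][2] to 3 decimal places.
1.000

End-effector z-axis (col 2 of R) = (-0.0000,-0.0000,1.0000)
R[2][2] = 1.0000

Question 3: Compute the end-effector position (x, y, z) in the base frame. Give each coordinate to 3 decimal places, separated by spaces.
-2.001 0.120 -0.000

after link 1: o_1 = (2.8284, 2.8284, 1.0000)
after link 2: o_2 = (2.8284, 2.8284, 1.0000)
after link 3: o_3 = (2.8284, 2.8284, -3.0000)
after link 4: o_4 = (2.8284, 1.4142, -3.0000)
after link 5: o_5 = (2.8284, 1.4142, -1.0000)
after link 6: o_6 = (-2.0012, 0.1201, -0.0000)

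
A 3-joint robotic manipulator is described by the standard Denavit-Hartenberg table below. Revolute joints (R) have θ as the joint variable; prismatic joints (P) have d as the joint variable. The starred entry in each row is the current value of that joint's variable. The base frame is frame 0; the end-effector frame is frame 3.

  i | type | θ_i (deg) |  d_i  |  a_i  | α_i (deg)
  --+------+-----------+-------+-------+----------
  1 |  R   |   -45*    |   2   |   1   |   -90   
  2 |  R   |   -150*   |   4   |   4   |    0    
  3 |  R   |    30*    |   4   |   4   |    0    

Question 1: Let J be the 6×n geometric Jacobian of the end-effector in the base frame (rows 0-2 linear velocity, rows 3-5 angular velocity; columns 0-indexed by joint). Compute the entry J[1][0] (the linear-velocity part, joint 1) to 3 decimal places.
2.500

axis z_0 = ẑ; lever o_n−o_0 = (2.5003,8.8135,7.4641)
cross product → J_v[:, 0] = (-8.8135,2.5003,0.0000)
J_ω[:, 0] = z_0
entry J[1][0] = 2.5003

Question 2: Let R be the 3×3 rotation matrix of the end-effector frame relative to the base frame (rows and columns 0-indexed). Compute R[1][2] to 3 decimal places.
End-effector z-axis (col 2 of R) = (0.7071,0.7071,0.0000)
R[1][2] = 0.7071

0.707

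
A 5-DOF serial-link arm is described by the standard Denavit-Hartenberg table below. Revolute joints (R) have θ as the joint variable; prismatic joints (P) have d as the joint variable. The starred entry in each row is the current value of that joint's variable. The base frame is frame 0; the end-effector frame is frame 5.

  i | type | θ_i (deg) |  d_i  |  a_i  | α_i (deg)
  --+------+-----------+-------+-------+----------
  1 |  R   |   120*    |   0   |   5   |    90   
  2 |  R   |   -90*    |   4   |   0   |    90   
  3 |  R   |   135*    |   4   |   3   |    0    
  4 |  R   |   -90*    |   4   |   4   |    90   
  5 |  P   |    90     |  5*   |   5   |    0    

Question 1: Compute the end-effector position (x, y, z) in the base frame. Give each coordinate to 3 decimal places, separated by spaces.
after link 1: o_1 = (-2.5000, 4.3301, 0.0000)
after link 2: o_2 = (0.9641, 6.3301, 0.0000)
after link 3: o_3 = (4.8012, 3.9267, 2.1213)
after link 4: o_4 = (9.2507, 1.8768, -0.7071)
after link 5: o_5 = (8.6888, -4.2211, -4.2426)

8.689 -4.221 -4.243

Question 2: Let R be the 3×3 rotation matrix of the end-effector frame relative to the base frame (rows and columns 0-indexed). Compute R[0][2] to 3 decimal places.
-0.612

End-effector z-axis (col 2 of R) = (-0.6124,-0.3536,-0.7071)
R[0][2] = -0.6124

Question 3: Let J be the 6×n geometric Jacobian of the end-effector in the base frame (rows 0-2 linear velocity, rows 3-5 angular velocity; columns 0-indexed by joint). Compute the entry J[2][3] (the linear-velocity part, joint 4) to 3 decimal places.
axis z_3 = (0.5000,-0.8660,-0.0000); lever o_n−o_3 = (3.8876,-8.1478,-6.3640)
cross product → J_v[:, 3] = (5.5114,3.1820,-0.7071)
J_ω[:, 3] = z_3
entry J[2][3] = -0.7071

-0.707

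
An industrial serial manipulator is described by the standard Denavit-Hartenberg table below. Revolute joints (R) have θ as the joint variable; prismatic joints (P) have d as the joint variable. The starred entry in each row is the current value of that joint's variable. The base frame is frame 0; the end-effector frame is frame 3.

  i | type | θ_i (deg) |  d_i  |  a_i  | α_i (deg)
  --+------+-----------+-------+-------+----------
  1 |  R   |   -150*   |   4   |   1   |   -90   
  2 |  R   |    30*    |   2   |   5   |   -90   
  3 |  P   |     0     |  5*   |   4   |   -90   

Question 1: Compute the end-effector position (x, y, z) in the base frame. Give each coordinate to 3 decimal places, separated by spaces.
after link 1: o_1 = (-0.8660, -0.5000, 4.0000)
after link 2: o_2 = (-3.6160, -4.3971, 1.5000)
after link 3: o_3 = (-4.4510, -4.8792, -4.8301)

-4.451 -4.879 -4.830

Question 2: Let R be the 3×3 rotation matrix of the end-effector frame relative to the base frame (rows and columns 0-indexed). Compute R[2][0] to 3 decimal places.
-0.500

End-effector x-axis (col 0 of R) = (-0.7500,-0.4330,-0.5000)
R[2][0] = -0.5000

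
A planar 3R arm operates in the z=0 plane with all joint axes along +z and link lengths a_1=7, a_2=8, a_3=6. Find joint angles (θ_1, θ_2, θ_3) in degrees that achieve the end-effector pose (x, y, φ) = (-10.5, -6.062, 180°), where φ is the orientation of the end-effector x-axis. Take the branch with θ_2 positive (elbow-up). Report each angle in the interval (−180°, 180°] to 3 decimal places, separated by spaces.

wrist centre = target − a_3·(cos φ, sin φ) = (-4.5000, -6.0620)
cos θ_2 = (56.9978−7²−8²)/(2·7·8) = -0.5000; θ_2 = 120.0013° (elbow-up)
β = atan2(-6.0620,-4.5000) = -126.5876°; ψ = atan2(6.9281,2.9998) = 66.5876°
θ_1 = β − ψ = -193.1752°
θ_3 = φ − θ_1 − θ_2 = -106.8261° (wrapped to (-180°,180°])

166.825 120.001 -106.826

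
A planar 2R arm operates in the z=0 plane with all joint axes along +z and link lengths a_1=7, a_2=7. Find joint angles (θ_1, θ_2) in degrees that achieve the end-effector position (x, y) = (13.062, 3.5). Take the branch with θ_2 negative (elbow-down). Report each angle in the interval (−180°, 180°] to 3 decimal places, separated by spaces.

cos θ_2 = (182.8658−7²−7²)/(2·7·7) = 0.8660; θ_2 = -30.0054° (elbow-down)
β = atan2(3.5000,13.0620) = 15.0002°; ψ = atan2(-3.5006,13.0618) = -15.0027°
θ_1 = β − ψ = 30.0029°

30.003 -30.005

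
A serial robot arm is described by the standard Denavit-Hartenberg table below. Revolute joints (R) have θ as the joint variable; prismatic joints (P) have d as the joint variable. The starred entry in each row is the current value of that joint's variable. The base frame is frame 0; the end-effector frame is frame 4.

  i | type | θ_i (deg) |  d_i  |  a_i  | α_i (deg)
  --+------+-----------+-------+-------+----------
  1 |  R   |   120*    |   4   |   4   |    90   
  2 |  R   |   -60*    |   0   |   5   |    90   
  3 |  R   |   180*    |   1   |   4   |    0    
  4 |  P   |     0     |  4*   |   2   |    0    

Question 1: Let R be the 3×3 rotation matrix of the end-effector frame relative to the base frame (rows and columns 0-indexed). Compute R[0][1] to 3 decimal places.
-0.866

End-effector y-axis (col 1 of R) = (-0.8660,-0.5000,0.0000)
R[0][1] = -0.8660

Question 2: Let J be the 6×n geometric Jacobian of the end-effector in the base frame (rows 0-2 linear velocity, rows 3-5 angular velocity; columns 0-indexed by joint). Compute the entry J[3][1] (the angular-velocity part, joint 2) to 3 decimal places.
0.866

axis z_1 = (0.8660,0.5000,0.0000); lever o_n−o_1 = (2.4151,-4.1830,-1.6340)
cross product → J_v[:, 1] = (-0.8170,1.4151,-4.8301)
J_ω[:, 1] = z_1
entry J[3][1] = 0.8660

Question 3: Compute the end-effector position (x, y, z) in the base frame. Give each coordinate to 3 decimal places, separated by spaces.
after link 1: o_1 = (-2.0000, 3.4641, 4.0000)
after link 2: o_2 = (-3.2500, 5.6292, -0.3301)
after link 3: o_3 = (-1.8170, 3.1471, 2.6340)
after link 4: o_4 = (0.4151, -0.7189, 2.3660)

0.415 -0.719 2.366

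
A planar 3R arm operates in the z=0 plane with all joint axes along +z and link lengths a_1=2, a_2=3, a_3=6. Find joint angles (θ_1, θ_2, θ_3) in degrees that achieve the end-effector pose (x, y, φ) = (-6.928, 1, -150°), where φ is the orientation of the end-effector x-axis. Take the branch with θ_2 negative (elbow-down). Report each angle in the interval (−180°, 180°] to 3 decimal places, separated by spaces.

150.000 -60.004 120.004

wrist centre = target − a_3·(cos φ, sin φ) = (-1.7318, 4.0000)
cos θ_2 = (18.9993−2²−3²)/(2·2·3) = 0.4999; θ_2 = -60.0039° (elbow-down)
β = atan2(4.0000,-1.7318) = 113.4108°; ψ = atan2(-2.5982,3.4998) = -36.5892°
θ_1 = β − ψ = 150.0000°
θ_3 = φ − θ_1 − θ_2 = 120.0039° (wrapped to (-180°,180°])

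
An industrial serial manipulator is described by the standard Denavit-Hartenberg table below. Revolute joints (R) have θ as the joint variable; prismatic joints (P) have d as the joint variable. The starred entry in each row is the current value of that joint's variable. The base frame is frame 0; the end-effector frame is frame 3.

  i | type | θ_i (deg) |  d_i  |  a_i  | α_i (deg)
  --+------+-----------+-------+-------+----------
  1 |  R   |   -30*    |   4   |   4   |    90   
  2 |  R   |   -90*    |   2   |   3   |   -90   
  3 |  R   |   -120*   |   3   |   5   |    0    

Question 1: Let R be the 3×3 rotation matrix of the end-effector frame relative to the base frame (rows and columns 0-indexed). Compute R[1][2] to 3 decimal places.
End-effector z-axis (col 2 of R) = (0.8660,-0.5000,0.0000)
R[1][2] = -0.5000

-0.500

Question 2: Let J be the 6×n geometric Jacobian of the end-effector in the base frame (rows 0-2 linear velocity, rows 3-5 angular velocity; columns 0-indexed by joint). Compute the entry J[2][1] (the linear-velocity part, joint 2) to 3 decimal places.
3.000

axis z_1 = (-0.5000,-0.8660,0.0000); lever o_n−o_1 = (-0.5670,-6.9821,-0.5000)
cross product → J_v[:, 1] = (0.4330,-0.2500,3.0000)
J_ω[:, 1] = z_1
entry J[2][1] = 3.0000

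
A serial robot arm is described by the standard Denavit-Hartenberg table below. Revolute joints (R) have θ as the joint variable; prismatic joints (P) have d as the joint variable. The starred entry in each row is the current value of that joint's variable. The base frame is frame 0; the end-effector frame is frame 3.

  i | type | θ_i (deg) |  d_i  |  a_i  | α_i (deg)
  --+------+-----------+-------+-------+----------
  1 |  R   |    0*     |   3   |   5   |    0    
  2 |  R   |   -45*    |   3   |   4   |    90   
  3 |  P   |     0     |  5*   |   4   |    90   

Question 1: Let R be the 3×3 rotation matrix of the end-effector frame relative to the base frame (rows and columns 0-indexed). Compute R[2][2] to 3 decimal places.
End-effector z-axis (col 2 of R) = (-0.0000,-0.0000,-1.0000)
R[2][2] = -1.0000

-1.000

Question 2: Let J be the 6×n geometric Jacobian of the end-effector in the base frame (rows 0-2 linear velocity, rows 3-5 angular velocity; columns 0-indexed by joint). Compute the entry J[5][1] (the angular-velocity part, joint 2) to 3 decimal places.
axis z_1 = (0.0000,0.0000,1.0000); lever o_n−o_1 = (2.1213,-9.1924,3.0000)
cross product → J_v[:, 1] = (9.1924,2.1213,-0.0000)
J_ω[:, 1] = z_1
entry J[5][1] = 1.0000

1.000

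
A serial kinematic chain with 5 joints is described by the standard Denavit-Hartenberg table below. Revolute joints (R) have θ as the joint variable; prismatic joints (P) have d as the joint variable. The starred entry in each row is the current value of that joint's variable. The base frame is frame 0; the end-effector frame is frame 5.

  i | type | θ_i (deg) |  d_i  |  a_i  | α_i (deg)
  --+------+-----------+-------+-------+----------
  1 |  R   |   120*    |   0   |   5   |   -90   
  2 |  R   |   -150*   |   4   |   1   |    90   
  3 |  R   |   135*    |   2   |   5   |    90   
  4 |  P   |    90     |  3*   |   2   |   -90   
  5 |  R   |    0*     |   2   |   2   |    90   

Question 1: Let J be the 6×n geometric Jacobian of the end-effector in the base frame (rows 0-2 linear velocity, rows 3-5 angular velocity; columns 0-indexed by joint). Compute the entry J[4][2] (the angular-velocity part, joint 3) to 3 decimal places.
-0.433

axis z_2 = (0.2500,-0.4330,-0.8660); lever o_n−o_2 = (-2.1742,-4.7194,-5.1962)
cross product → J_v[:, 2] = (-1.8371,3.1820,-2.1213)
J_ω[:, 2] = z_2
entry J[4][2] = -0.4330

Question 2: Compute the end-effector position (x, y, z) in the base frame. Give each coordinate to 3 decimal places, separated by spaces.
-7.705 -3.139 -4.696

after link 1: o_1 = (-2.5000, 4.3301, 0.0000)
after link 2: o_2 = (-5.5311, 1.5801, 0.5000)
after link 3: o_3 = (-9.6239, 1.5980, -2.9998)
after link 4: o_4 = (-10.0424, -1.9197, -3.6712)
after link 5: o_5 = (-7.7053, -3.1393, -4.6962)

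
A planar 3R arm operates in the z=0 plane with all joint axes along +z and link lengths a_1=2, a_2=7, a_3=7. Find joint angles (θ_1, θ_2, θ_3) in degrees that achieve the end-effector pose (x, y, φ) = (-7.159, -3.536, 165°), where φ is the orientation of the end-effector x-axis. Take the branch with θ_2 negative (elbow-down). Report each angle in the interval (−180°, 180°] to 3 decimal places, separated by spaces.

wrist centre = target − a_3·(cos φ, sin φ) = (-0.3975, -5.3477)
cos θ_2 = (28.7563−2²−7²)/(2·2·7) = -0.8658; θ_2 = -149.9796° (elbow-down)
β = atan2(-5.3477,-0.3975) = -94.2512°; ψ = atan2(-3.5022,-4.0609) = -139.2254°
θ_1 = β − ψ = 44.9742°
θ_3 = φ − θ_1 − θ_2 = -89.9946° (wrapped to (-180°,180°])

44.974 -149.980 -89.995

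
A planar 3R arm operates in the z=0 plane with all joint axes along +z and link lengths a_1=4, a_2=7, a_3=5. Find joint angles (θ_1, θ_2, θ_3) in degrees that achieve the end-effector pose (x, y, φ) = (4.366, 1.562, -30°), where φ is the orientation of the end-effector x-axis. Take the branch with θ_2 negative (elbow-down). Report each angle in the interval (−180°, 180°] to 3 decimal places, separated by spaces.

-149.995 -150.003 -90.002

wrist centre = target − a_3·(cos φ, sin φ) = (0.0359, 4.0620)
cos θ_2 = (16.5011−4²−7²)/(2·4·7) = -0.8661; θ_2 = -150.0030° (elbow-down)
β = atan2(4.0620,0.0359) = 89.4940°; ψ = atan2(-3.4997,-2.0624) = -120.5108°
θ_1 = β − ψ = 210.0048°
θ_3 = φ − θ_1 − θ_2 = -90.0018° (wrapped to (-180°,180°])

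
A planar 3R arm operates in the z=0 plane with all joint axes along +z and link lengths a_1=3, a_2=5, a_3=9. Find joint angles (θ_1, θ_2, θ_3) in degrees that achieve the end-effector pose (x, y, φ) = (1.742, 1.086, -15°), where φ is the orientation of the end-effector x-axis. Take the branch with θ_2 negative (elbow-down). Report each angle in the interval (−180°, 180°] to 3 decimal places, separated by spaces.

172.654 -29.981 -157.673

wrist centre = target − a_3·(cos φ, sin φ) = (-6.9513, 3.4154)
cos θ_2 = (59.9858−3²−5²)/(2·3·5) = 0.8662; θ_2 = -29.9808° (elbow-down)
β = atan2(3.4154,-6.9513) = 153.8339°; ψ = atan2(-2.4985,7.3310) = -18.8202°
θ_1 = β − ψ = 172.6541°
θ_3 = φ − θ_1 − θ_2 = -157.6733° (wrapped to (-180°,180°])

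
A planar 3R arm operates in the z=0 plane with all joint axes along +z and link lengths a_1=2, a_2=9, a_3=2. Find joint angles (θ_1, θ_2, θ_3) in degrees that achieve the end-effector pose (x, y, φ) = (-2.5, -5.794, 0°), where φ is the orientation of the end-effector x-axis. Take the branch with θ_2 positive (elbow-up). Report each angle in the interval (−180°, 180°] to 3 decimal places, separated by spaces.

89.989 150.008 120.003

wrist centre = target − a_3·(cos φ, sin φ) = (-4.5000, -5.7940)
cos θ_2 = (53.8204−2²−9²)/(2·2·9) = -0.8661; θ_2 = 150.0084° (elbow-up)
β = atan2(-5.7940,-4.5000) = -127.8353°; ψ = atan2(4.4989,-5.7949) = 142.1761°
θ_1 = β − ψ = -270.0113°
θ_3 = φ − θ_1 − θ_2 = 120.0029° (wrapped to (-180°,180°])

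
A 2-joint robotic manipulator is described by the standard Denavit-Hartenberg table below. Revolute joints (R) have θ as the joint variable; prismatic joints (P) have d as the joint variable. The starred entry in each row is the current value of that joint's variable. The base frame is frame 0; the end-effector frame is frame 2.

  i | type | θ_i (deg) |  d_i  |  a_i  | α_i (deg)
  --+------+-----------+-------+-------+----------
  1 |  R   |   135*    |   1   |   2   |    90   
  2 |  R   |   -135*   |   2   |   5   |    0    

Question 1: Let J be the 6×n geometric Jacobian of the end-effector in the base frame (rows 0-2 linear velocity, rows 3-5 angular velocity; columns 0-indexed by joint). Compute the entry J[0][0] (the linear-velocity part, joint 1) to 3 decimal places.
axis z_0 = ẑ; lever o_n−o_0 = (2.5000,0.3284,-2.5355)
cross product → J_v[:, 0] = (-0.3284,2.5000,0.0000)
J_ω[:, 0] = z_0
entry J[0][0] = -0.3284

-0.328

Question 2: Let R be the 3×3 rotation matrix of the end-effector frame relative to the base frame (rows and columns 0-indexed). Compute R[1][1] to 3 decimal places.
End-effector y-axis (col 1 of R) = (-0.5000,0.5000,-0.7071)
R[1][1] = 0.5000

0.500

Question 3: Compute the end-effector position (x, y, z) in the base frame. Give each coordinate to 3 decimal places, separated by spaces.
2.500 0.328 -2.536

after link 1: o_1 = (-1.4142, 1.4142, 1.0000)
after link 2: o_2 = (2.5000, 0.3284, -2.5355)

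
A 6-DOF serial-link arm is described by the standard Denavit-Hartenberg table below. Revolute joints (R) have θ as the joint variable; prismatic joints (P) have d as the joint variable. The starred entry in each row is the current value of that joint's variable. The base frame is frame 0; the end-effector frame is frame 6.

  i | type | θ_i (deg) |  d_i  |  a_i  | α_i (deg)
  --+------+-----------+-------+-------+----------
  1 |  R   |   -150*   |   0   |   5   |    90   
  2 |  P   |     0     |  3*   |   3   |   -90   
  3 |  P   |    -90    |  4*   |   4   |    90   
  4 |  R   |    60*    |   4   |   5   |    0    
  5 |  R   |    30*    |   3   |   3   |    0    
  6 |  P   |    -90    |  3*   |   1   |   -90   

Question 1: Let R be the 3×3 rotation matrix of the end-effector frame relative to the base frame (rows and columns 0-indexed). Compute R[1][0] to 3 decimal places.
0.866

End-effector x-axis (col 0 of R) = (-0.5000,0.8660,-0.0000)
R[1][0] = 0.8660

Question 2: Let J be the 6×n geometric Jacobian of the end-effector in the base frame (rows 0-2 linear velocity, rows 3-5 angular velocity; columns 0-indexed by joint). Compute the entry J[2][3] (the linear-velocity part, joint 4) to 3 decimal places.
axis z_3 = (0.8660,0.5000,0.0000); lever o_n−o_3 = (6.9103,8.0311,7.3301)
cross product → J_v[:, 3] = (3.6651,-6.3481,3.5000)
J_ω[:, 3] = z_3
entry J[2][3] = 3.5000

3.500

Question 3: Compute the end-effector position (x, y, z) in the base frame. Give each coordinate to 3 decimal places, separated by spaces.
after link 1: o_1 = (-4.3301, -2.5000, 0.0000)
after link 2: o_2 = (-8.4282, -1.4019, 0.0000)
after link 3: o_3 = (-10.4282, 2.0622, 4.0000)
after link 4: o_4 = (-8.2141, 6.2272, 8.3301)
after link 5: o_5 = (-5.6160, 7.7272, 11.3301)
after link 6: o_6 = (-3.5179, 10.0933, 11.3301)

-3.518 10.093 11.330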